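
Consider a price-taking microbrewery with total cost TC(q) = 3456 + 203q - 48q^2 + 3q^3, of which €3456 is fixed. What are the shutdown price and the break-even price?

AVC = 203 - 48q + 3q^2; minimized at q = 8, giving min AVC = €11. That is the shutdown price.
ATC = 3456/q + 203 - 48q + 3q^2. Setting dATC/dq = −3456/q^2 − 48 + 6q = 0 gives q = 12 (since 6·12^3 − 48·12^2 = 3456).
min ATC = 3456/12 + 203 − 48·12 + 3·12^2 = €347. That is the break-even price.
For €11 ≤ P < €347 the firm produces at a loss; below €11 it shuts down.

Shutdown price = €11; break-even price = €347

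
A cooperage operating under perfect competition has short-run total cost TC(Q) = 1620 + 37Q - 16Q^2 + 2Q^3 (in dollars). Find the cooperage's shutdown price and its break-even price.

AVC = 37 - 16Q + 2Q^2; minimized at Q = 4, giving min AVC = $5. That is the shutdown price.
ATC = 1620/Q + 37 - 16Q + 2Q^2. Setting dATC/dQ = −1620/Q^2 − 16 + 4Q = 0 gives Q = 9 (since 4·9^3 − 16·9^2 = 1620).
min ATC = 1620/9 + 37 − 16·9 + 2·9^2 = $235. That is the break-even price.
Between these two prices the firm operates at a loss; above $235 it earns a profit.

Shutdown price = $5; break-even price = $235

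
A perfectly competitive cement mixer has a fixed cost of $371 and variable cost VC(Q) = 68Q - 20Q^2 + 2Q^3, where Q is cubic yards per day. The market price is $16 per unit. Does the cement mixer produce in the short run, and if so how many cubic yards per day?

Shut down

Strip out fixed cost: VC = 68Q - 20Q^2 + 2Q^3. Then AVC = 68 - 20Q + 2Q^2 and MC = 68 - 40Q + 6Q^2.
The AVC parabola has its vertex at Q = 20/4 = 5, where AVC = 68 - 20·5 + 2·5^2 = $18.
With P < min AVC ($16 < $18), every unit sold adds to the loss.
The firm minimizes its loss by shutting down and losing only its fixed cost of $371.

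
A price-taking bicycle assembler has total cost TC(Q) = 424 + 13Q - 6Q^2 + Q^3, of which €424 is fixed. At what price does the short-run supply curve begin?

€4 per unit

The shutdown price is the minimum of AVC. VC = 13Q - 6Q^2 + Q^3, so AVC = 13 - 6Q + Q^2.
dAVC/dQ = -6 + 2Q = 0 gives Q = 3. min AVC = 13 - 6·3 + 3^2 = 4.
So the shutdown price is €4.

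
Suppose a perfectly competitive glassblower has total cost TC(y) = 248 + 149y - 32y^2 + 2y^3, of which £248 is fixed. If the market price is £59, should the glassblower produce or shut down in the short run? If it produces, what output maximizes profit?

Produce at y = 9

Strip out fixed cost: VC = 149y - 32y^2 + 2y^3. Then AVC = 149 - 32y + 2y^2 and MC = 149 - 64y + 6y^2.
The AVC parabola has its vertex at y = 32/4 = 8, where AVC = 149 - 32·8 + 2·8^2 = £21.
Since P = £59 ≥ min AVC = £21, price covers variable cost and the firm should produce.
Set P = MC: 59 = 149 - 64y + 6y^2 → 90 - 64y + 6y^2 = 0. The roots are y = 5/3 and y = 9; the profit-maximizing output is on the rising part of MC, so y* = 9.
Check: AVC at y = 9 is £23 ≤ P, so revenue covers variable cost.
Profit = P·y − TC = 59·9 − 455 = £76.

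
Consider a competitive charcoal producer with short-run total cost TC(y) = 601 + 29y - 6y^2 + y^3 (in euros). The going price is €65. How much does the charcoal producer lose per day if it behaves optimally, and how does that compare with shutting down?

AVC = 29 - 6y + y^2; min AVC = €20 at y = 3. Since P = €65 ≥ min AVC, the firm produces.
MC = 29 - 12y + 3y^2. Setting P = MC and taking the root on the rising branch gives y* = 6.
TR = 65·6 = 390. TC = 601 + 174 = 775. Profit = 390 − 775 = -€385.
By producing, the firm covers all variable cost plus €216 of fixed cost; shutting down would lose the full €601.

Profit = -€385 at y = 6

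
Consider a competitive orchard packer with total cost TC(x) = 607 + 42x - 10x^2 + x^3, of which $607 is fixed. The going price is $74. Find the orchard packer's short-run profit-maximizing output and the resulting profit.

AVC = 42 - 10x + x^2; min AVC = $17 at x = 5. Since P = $74 ≥ min AVC, the firm produces.
MC = 42 - 20x + 3x^2. Setting P = MC and taking the root on the rising branch gives x* = 8.
TR = 74·8 = 592. TC = 607 + 208 = 815. Profit = 592 − 815 = -$223.
Shutting down would mean losing the fixed cost of $607, so operating at a loss of $223 is better by $384.

Profit = -$223 at x = 8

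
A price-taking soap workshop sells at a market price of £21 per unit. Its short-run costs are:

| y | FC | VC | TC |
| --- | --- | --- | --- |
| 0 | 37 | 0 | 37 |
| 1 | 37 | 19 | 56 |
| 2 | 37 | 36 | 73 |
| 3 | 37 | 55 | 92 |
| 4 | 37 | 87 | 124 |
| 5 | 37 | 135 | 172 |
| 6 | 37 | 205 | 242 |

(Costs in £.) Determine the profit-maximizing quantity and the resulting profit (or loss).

y = 3; profit = -£29

Tabulate TR − TC: y=0: -37; y=1: -35; y=2: -31; y=3: -29; y=4: -40; y=5: -67; y=6: -116.
Profit is maximized at y = 3. AVC there is 55/3 = £18.33 ≤ P, so producing beats shutting down (which would give -£37).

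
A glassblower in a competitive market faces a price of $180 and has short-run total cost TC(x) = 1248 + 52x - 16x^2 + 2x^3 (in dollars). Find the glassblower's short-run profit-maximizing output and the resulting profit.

AVC = 52 - 16x + 2x^2 has its minimum $20 at x = 4; price $180 clears that bar, so the firm operates.
MC = 52 - 32x + 6x^2. Setting P = MC and taking the root on the rising branch gives x* = 8.
TR = 180·8 = 1440. TC = 1248 + 416 = 1664. Profit = 1440 − 1664 = -$224.
Shutting down would mean losing the fixed cost of $1248, so operating at a loss of $224 is better by $1024.

Profit = -$224 at x = 8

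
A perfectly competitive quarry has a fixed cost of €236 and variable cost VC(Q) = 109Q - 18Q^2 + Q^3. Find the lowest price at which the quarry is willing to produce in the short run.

The firm shuts down when price falls below the minimum of average variable cost. AVC = VC/Q = 109 - 18Q + Q^2.
dAVC/dQ = -18 + 2Q = 0 gives Q = 9. min AVC = 109 - 18·9 + 9^2 = 28.
So the shutdown price is €28.

€28 per unit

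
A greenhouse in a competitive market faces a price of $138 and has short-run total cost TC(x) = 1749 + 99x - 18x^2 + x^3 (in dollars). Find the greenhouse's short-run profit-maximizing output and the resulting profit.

AVC = 99 - 18x + x^2; min AVC = $18 at x = 9. Since P = $138 ≥ min AVC, the firm produces.
MC = 99 - 36x + 3x^2. Setting P = MC and taking the root on the rising branch gives x* = 13.
TR = 138·13 = 1794. TC = 1749 + 442 = 2191. Profit = 1794 − 2191 = -$397.
By producing, the firm covers all variable cost plus $1352 of fixed cost; shutting down would lose the full $1749.

Profit = -$397 at x = 13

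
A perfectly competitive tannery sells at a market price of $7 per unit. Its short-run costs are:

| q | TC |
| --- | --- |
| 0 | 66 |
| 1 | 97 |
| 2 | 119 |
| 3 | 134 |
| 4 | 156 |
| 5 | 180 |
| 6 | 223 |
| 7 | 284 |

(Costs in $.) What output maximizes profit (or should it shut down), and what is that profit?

Compute π = P·q − TC at each output: q=0: -66; q=1: -90; q=2: -105; q=3: -113; q=4: -128; q=5: -145; q=6: -181; q=7: -235.
Profit is highest at q = 0. Equivalently, the lowest AVC in the table is 90/4 ≈ $22.50 at q = 4, and P = $7 falls below it — price never covers variable cost, so the firm shuts down and loses only its fixed cost.

q = 0 (shut down); profit = -$66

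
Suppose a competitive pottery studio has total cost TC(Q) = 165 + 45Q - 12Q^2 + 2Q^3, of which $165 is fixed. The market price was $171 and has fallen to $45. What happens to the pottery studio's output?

AVC = 45 - 12Q + 2Q^2, minimized at Q = 3 where min AVC = $27. MC = 45 - 24Q + 6Q^2.
With P = $171 above the shutdown price, P = MC gives Q = 7.
At P = $45 ≥ min AVC, set P = MC: Q = 4. The firm stays open but cuts output.

Output falls from 7 to 4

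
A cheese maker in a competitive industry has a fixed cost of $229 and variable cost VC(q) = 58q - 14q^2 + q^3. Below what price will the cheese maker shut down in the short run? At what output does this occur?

$9 per unit, at q = 7

The firm shuts down when price falls below the minimum of average variable cost. AVC = VC/q = 58 - 14q + q^2.
dAVC/dq = -14 + 2q = 0 gives q = 7. min AVC = 58 - 14·7 + 7^2 = 9.
For P < $9 the firm produces nothing.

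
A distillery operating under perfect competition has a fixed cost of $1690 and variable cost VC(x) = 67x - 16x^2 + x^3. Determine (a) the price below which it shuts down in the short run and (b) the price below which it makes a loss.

AVC = 67 - 16x + x^2; minimized at x = 8, giving min AVC = $3. That is the shutdown price.
ATC = 1690/x + 67 - 16x + x^2. Setting dATC/dx = −1690/x^2 − 16 + 2x = 0 gives x = 13 (since 2·13^3 − 16·13^2 = 1690).
min ATC = 1690/13 + 67 − 16·13 + 13^2 = $158. That is the break-even price.
Between these two prices the firm operates at a loss; above $158 it earns a profit.

Shutdown price = $3; break-even price = $158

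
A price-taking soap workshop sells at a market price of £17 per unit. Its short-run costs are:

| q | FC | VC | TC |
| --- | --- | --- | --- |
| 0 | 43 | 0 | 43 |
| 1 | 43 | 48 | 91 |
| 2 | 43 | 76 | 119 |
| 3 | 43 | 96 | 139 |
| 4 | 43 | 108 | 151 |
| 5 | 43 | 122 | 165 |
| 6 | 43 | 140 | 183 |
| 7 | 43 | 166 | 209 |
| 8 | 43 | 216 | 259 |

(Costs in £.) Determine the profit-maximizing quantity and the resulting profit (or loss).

q = 0 (shut down); profit = -£43

Tabulate TR − TC: q=0: -43; q=1: -74; q=2: -85; q=3: -88; q=4: -83; q=5: -80; q=6: -81; q=7: -90; q=8: -123.
Profit is highest at q = 0. Equivalently, the lowest AVC in the table is 140/6 ≈ £23.33 at q = 6, and P = £17 falls below it — price never covers variable cost, so the firm shuts down and loses only its fixed cost.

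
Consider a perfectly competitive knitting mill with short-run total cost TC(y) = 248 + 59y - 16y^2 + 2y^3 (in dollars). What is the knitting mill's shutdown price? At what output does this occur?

The shutdown price is the minimum of AVC. VC = 59y - 16y^2 + 2y^3, so AVC = 59 - 16y + 2y^2.
dAVC/dy = -16 + 4y = 0 gives y = 4. min AVC = 59 - 16·4 + 2·4^2 = 27.
So the shutdown price is $27.

$27 per unit, at y = 4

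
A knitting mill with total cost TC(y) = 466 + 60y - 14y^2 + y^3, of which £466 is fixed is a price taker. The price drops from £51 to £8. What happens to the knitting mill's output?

Output falls from 9 to 0 (the firm shuts down)

AVC = 60 - 14y + y^2, minimized at y = 7 where min AVC = £11. MC = 60 - 28y + 3y^2.
At P = £51 ≥ min AVC, set P = MC on the rising branch: y = 9.
At P = £8 < min AVC = £11, price no longer covers variable cost at any output, so the firm shuts down: y = 0.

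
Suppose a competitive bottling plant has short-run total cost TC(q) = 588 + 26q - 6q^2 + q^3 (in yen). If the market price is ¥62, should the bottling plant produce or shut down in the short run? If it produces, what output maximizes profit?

Produce at q = 6

From TC, MC = TC'(q) = 26 - 12q + 3q^2 and AVC = VC/q = 26 - 6q + q^2.
The AVC parabola has its vertex at q = 6/2 = 3, where AVC = 26 - 6·3 + 3^2 = ¥17.
Since P = ¥62 ≥ min AVC = ¥17, price covers variable cost and the firm should produce.
P = MC gives -36 - 12q + 3q^2 = 0, with roots -2 and 6. Take the larger (rising MC): q* = 6.
Check: AVC at q = 6 is ¥26 ≤ P, so revenue covers variable cost.
Profit = P·q − TC = 62·6 − 744 = -¥372, a loss, but smaller than the ¥588 fixed cost the firm would lose by shutting down.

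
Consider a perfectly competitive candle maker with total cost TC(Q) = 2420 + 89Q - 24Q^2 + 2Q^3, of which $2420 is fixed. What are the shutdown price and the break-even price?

Shutdown price = $17; break-even price = $287

Shutdown price = min AVC. AVC = 89 - 24Q + 2Q^2, with vertex at Q = 6 and minimum $17.
ATC = 2420/Q + 89 - 24Q + 2Q^2. Setting dATC/dQ = −2420/Q^2 − 24 + 4Q = 0 gives Q = 11 (since 4·11^3 − 24·11^2 = 2420).
min ATC = 2420/11 + 89 − 24·11 + 2·11^2 = $287. That is the break-even price.
Between these two prices the firm operates at a loss; above $287 it earns a profit.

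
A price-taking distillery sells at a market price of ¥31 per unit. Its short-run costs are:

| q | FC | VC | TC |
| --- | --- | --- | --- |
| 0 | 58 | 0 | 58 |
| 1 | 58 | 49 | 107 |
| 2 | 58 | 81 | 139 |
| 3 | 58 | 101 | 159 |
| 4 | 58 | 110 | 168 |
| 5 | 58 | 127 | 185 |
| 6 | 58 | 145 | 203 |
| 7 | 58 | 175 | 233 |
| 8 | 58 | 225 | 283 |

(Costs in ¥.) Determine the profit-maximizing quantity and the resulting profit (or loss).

Profit at each row (π = 31q − TC): q=0: -58; q=1: -76; q=2: -77; q=3: -66; q=4: -44; q=5: -30; q=6: -17; q=7: -16; q=8: -35.
Profit is maximized at q = 7. AVC there is 175/7 = ¥25 ≤ P, so producing beats shutting down (which would give -¥58).

q = 7; profit = -¥16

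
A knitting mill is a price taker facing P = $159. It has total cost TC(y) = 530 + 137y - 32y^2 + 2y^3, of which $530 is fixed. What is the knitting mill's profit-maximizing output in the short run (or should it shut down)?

Produce at y = 11

Strip out fixed cost: VC = 137y - 32y^2 + 2y^3. Then AVC = 137 - 32y + 2y^2 and MC = 137 - 64y + 6y^2.
AVC hits its minimum where MC = AVC, at y = 8, giving min AVC = 137 - 32·8 + 2·8^2 = $9.
Because $159 ≥ $9, revenue can cover variable cost; the firm operates.
Set P = MC: 159 = 137 - 64y + 6y^2 → -22 - 64y + 6y^2 = 0. The roots are y = -1/3 and y = 11; the profit-maximizing output is on the rising part of MC, so y* = 11.
Check: AVC at y = 11 is $27 ≤ P, so revenue covers variable cost.
Profit = P·y − TC = 159·11 − 827 = $922.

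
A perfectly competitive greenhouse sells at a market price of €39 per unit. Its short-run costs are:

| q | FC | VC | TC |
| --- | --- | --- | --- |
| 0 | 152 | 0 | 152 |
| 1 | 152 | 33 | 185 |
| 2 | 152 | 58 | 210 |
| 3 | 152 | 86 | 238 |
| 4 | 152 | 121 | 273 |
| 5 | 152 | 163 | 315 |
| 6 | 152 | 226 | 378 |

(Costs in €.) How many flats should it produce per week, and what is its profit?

Compute π = P·q − TC at each output: q=0: -152; q=1: -146; q=2: -132; q=3: -121; q=4: -117; q=5: -120; q=6: -144.
Profit is maximized at q = 4. AVC there is 121/4 = €30.25 ≤ P, so producing beats shutting down (which would give -€152).

q = 4; profit = -€117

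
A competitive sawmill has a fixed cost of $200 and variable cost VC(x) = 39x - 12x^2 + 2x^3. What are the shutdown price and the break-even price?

AVC = 39 - 12x + 2x^2; minimized at x = 3, giving min AVC = $21. That is the shutdown price.
ATC = 200/x + 39 - 12x + 2x^2. Setting dATC/dx = −200/x^2 − 12 + 4x = 0 gives x = 5 (since 4·5^3 − 12·5^2 = 200).
min ATC = 200/5 + 39 − 12·5 + 2·5^2 = $69. That is the break-even price.
Between these two prices the firm operates at a loss; above $69 it earns a profit.

Shutdown price = $21; break-even price = $69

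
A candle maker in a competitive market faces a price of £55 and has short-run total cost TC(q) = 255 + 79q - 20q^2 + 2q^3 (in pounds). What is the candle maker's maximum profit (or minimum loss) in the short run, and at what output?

AVC = 79 - 20q + 2q^2; min AVC = £29 at q = 5. Since P = £55 ≥ min AVC, the firm produces.
With MC = 79 - 40q + 6q^2, P = MC on the upward-sloping part at q* = 6.
TR = 55·6 = 330. TC = 255 + 186 = 441. Profit = 330 − 441 = -£111.
That loss of £111 beats the £255 the firm would lose by shutting down; producing recovers £144 of fixed cost.

Profit = -£111 at q = 6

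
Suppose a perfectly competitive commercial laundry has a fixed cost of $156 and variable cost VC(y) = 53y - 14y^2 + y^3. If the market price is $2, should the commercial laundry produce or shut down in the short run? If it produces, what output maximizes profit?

Shut down

Variable cost is VC = 53y - 14y^2 + y^3, so AVC = VC/y = 53 - 14y + y^2 and MC = dTC/dy = 53 - 28y + 3y^2.
AVC is minimized where dAVC/dy = -14 + 2y = 0, at y = 7; min AVC = 53 - 14·7 + 7^2 = $4.
Since P = $2 < min AVC = $4, price fails to cover variable cost at any output.
The firm minimizes its loss by shutting down and losing only its fixed cost of $156.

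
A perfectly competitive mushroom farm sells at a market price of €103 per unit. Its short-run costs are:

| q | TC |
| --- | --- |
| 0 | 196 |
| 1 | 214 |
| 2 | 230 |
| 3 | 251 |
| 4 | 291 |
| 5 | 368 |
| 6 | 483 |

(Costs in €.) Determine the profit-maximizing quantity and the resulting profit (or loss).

Tabulate TR − TC: q=0: -196; q=1: -111; q=2: -24; q=3: 58; q=4: 121; q=5: 147; q=6: 135.
Profit is maximized at q = 5. AVC there is 172/5 = €34.40 ≤ P, so producing beats shutting down (which would give -€196).

q = 5; profit = €147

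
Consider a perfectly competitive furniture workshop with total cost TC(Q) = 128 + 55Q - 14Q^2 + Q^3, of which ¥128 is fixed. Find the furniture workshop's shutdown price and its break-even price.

Shutdown price = ¥6; break-even price = ¥23

AVC = 55 - 14Q + Q^2; minimized at Q = 7, giving min AVC = ¥6. That is the shutdown price.
ATC = 128/Q + 55 - 14Q + Q^2. Setting dATC/dQ = −128/Q^2 − 14 + 2Q = 0 gives Q = 8 (since 2·8^3 − 14·8^2 = 128).
min ATC = 128/8 + 55 − 14·8 + 8^2 = ¥23. That is the break-even price.
For ¥6 ≤ P < ¥23 the firm produces at a loss; below ¥6 it shuts down.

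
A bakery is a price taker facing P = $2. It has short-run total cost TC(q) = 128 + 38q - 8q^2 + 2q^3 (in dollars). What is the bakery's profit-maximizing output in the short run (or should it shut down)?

Variable cost is VC = 38q - 8q^2 + 2q^3, so AVC = VC/q = 38 - 8q + 2q^2 and MC = dTC/dq = 38 - 16q + 6q^2.
AVC hits its minimum where MC = AVC, at q = 2, giving min AVC = 38 - 8·2 + 2·2^2 = $30.
Since P = $2 < min AVC = $30, price fails to cover variable cost at any output.
Best response: produce nothing and absorb the $128 fixed cost.

Shut down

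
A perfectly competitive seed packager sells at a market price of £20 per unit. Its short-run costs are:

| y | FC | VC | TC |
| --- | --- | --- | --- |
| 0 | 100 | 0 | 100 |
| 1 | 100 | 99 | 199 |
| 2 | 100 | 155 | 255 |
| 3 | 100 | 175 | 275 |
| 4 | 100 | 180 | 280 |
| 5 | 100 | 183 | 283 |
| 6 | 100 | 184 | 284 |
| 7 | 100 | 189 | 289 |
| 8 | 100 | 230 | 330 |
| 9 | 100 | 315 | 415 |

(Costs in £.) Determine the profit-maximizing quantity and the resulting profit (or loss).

Profit at each row (π = 20y − TC): y=0: -100; y=1: -179; y=2: -215; y=3: -215; y=4: -200; y=5: -183; y=6: -164; y=7: -149; y=8: -170; y=9: -235.
Profit is highest at y = 0. Equivalently, the lowest AVC in the table is 189/7 ≈ £27 at y = 7, and P = £20 falls below it — price never covers variable cost, so the firm shuts down and loses only its fixed cost.

y = 0 (shut down); profit = -£100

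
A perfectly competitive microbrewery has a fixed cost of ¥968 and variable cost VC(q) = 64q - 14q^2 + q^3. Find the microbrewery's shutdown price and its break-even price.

Shutdown price = ¥15; break-even price = ¥119

AVC = 64 - 14q + q^2; minimized at q = 7, giving min AVC = ¥15. That is the shutdown price.
ATC = 968/q + 64 - 14q + q^2. Setting dATC/dq = −968/q^2 − 14 + 2q = 0 gives q = 11 (since 2·11^3 − 14·11^2 = 968).
min ATC = 968/11 + 64 − 14·11 + 11^2 = ¥119. That is the break-even price.
For ¥15 ≤ P < ¥119 the firm produces at a loss; below ¥15 it shuts down.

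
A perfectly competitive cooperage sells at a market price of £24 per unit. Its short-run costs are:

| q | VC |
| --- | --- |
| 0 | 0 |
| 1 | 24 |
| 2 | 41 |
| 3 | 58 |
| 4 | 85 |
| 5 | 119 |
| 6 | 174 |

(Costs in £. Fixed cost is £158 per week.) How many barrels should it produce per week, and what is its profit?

Compute π = P·q − TC at each output: q=0: -158; q=1: -158; q=2: -151; q=3: -144; q=4: -147; q=5: -157; q=6: -188.
Profit is maximized at q = 3. AVC there is 58/3 = £19.33 ≤ P, so producing beats shutting down (which would give -£158).

q = 3; profit = -£144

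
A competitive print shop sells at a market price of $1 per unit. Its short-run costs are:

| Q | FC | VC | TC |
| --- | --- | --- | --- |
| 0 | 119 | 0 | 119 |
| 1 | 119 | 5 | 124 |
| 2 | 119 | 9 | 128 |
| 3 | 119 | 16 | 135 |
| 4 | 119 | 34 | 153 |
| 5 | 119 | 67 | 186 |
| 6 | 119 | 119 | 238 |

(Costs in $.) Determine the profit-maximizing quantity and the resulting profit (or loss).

Q = 0 (shut down); profit = -$119

Profit at each row (π = 1Q − TC): Q=0: -119; Q=1: -123; Q=2: -126; Q=3: -132; Q=4: -149; Q=5: -181; Q=6: -232.
Profit is highest at Q = 0. Equivalently, the lowest AVC in the table is 9/2 ≈ $4.50 at Q = 2, and P = $1 falls below it — price never covers variable cost, so the firm shuts down and loses only its fixed cost.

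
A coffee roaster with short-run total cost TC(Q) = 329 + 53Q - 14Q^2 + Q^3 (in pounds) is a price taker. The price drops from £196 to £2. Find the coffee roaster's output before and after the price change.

MC = 53 - 28Q + 3Q^2; the shutdown threshold is min AVC = £4 (at Q = 7).
With P = £196 above the shutdown price, P = MC gives Q = 13.
At P = £2 < min AVC = £4, price no longer covers variable cost at any output, so the firm shuts down: Q = 0.

Output falls from 13 to 0 (the firm shuts down)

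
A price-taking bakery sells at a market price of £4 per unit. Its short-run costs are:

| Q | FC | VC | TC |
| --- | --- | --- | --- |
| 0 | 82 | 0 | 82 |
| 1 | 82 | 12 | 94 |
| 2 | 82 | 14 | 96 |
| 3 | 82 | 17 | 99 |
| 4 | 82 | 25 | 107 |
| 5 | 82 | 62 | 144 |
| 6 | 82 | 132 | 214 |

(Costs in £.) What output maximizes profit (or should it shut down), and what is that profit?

Q = 0 (shut down); profit = -£82

Profit at each row (π = 4Q − TC): Q=0: -82; Q=1: -90; Q=2: -88; Q=3: -87; Q=4: -91; Q=5: -124; Q=6: -190.
Profit is highest at Q = 0. Equivalently, the lowest AVC in the table is 17/3 ≈ £5.67 at Q = 3, and P = £4 falls below it — price never covers variable cost, so the firm shuts down and loses only its fixed cost.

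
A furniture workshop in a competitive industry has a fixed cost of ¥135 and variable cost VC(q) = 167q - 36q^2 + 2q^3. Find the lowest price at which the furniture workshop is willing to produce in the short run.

The shutdown price is the minimum of AVC. VC = 167q - 36q^2 + 2q^3, so AVC = 167 - 36q + 2q^2.
At the minimum of AVC, MC = AVC. MC = 167 - 72q + 6q^2; setting MC = AVC gives 4q^2 - 36q = 0, so q = 9. min AVC = 5.
The firm shuts down for any P below ¥5.

¥5 per unit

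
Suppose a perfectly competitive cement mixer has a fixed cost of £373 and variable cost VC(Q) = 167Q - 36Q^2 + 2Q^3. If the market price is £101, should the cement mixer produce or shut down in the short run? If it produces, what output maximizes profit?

Strip out fixed cost: VC = 167Q - 36Q^2 + 2Q^3. Then AVC = 167 - 36Q + 2Q^2 and MC = 167 - 72Q + 6Q^2.
AVC is minimized where dAVC/dQ = -36 + 4Q = 0, at Q = 9; min AVC = 167 - 36·9 + 2·9^2 = £5.
P = £101 exceeds min AVC = £5, so the firm stays open.
Solving P = MC: 66 - 72Q + 6Q^2 = 0 ⇒ Q = 1 or 11. On the upward-sloping branch, Q* = 11.
Check: AVC at Q = 11 is £13 ≤ P, so revenue covers variable cost.
Profit = P·Q − TC = 101·11 − 516 = £595.

Produce at Q = 11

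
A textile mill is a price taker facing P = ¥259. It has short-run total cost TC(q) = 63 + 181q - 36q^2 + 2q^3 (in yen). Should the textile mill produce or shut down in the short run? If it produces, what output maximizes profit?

Produce at q = 13

From TC, MC = TC'(q) = 181 - 72q + 6q^2 and AVC = VC/q = 181 - 36q + 2q^2.
The AVC parabola has its vertex at q = 36/4 = 9, where AVC = 181 - 36·9 + 2·9^2 = ¥19.
P = ¥259 exceeds min AVC = ¥19, so the firm stays open.
Solving P = MC: -78 - 72q + 6q^2 = 0 ⇒ q = -1 or 13. On the upward-sloping branch, q* = 13.
Check: AVC at q = 13 is ¥51 ≤ P, so revenue covers variable cost.
Profit = P·q − TC = 259·13 − 726 = ¥2641.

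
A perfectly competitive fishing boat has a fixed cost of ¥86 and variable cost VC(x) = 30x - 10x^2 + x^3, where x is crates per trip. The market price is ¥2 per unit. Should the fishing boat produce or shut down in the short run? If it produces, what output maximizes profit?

Shut down

Strip out fixed cost: VC = 30x - 10x^2 + x^3. Then AVC = 30 - 10x + x^2 and MC = 30 - 20x + 3x^2.
The AVC parabola has its vertex at x = 10/2 = 5, where AVC = 30 - 10·5 + 5^2 = ¥5.
P = ¥2 lies below min AVC = ¥5; no output level covers variable cost.
Shutting down limits the loss to fixed cost, ¥86.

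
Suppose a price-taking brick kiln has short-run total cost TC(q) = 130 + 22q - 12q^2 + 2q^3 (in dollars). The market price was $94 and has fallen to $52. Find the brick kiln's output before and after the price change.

AVC = 22 - 12q + 2q^2, minimized at q = 3 where min AVC = $4. MC = 22 - 24q + 6q^2.
With P = $94 above the shutdown price, P = MC gives q = 6.
At P = $52 ≥ min AVC, set P = MC: q = 5. The firm stays open but cuts output.

Output falls from 6 to 5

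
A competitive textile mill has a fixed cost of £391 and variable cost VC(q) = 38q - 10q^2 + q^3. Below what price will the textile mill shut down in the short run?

The shutdown price is the minimum of AVC. VC = 38q - 10q^2 + q^3, so AVC = 38 - 10q + q^2.
At the minimum of AVC, MC = AVC. MC = 38 - 20q + 3q^2; setting MC = AVC gives 2q^2 - 10q = 0, so q = 5. min AVC = 13.
The firm shuts down for any P below £13.

£13 per unit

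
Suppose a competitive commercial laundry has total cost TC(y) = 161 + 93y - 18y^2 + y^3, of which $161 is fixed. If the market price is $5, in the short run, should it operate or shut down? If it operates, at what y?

Shut down

Variable cost is VC = 93y - 18y^2 + y^3, so AVC = VC/y = 93 - 18y + y^2 and MC = dTC/dy = 93 - 36y + 3y^2.
The AVC parabola has its vertex at y = 18/2 = 9, where AVC = 93 - 18·9 + 9^2 = $12.
With P < min AVC ($5 < $12), every unit sold adds to the loss.
Shutting down limits the loss to fixed cost, $161.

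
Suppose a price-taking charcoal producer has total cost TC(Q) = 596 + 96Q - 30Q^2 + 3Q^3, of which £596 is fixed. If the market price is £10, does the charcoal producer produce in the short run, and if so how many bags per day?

Shut down

From TC, MC = TC'(Q) = 96 - 60Q + 9Q^2 and AVC = VC/Q = 96 - 30Q + 3Q^2.
The AVC parabola has its vertex at Q = 30/6 = 5, where AVC = 96 - 30·5 + 3·5^2 = £21.
Since P = £10 < min AVC = £21, price fails to cover variable cost at any output.
Best response: produce nothing and absorb the £596 fixed cost.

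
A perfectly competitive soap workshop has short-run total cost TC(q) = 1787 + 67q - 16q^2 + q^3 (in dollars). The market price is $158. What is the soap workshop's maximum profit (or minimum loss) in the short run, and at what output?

Profit = -$97 at q = 13

AVC = 67 - 16q + q^2; min AVC = $3 at q = 8. Since P = $158 ≥ min AVC, the firm produces.
MC = 67 - 32q + 3q^2. Setting P = MC and taking the root on the rising branch gives q* = 13.
TR = 158·13 = 2054. TC = 1787 + 364 = 2151. Profit = 2054 − 2151 = -$97.
By producing, the firm covers all variable cost plus $1690 of fixed cost; shutting down would lose the full $1787.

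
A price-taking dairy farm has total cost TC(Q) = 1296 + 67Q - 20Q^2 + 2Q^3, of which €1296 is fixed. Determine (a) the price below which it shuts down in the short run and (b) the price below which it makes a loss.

AVC = 67 - 20Q + 2Q^2; minimized at Q = 5, giving min AVC = €17. That is the shutdown price.
ATC = 1296/Q + 67 - 20Q + 2Q^2. Setting dATC/dQ = −1296/Q^2 − 20 + 4Q = 0 gives Q = 9 (since 4·9^3 − 20·9^2 = 1296).
min ATC = 1296/9 + 67 − 20·9 + 2·9^2 = €193. That is the break-even price.
Between these two prices the firm operates at a loss; above €193 it earns a profit.

Shutdown price = €17; break-even price = €193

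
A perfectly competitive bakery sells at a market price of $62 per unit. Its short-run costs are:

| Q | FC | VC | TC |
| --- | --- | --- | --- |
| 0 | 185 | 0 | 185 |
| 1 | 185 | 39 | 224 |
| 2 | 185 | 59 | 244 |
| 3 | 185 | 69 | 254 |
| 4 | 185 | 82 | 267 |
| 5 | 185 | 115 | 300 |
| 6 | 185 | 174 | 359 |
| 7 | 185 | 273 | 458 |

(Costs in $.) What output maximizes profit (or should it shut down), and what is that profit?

Compute π = P·Q − TC at each output: Q=0: -185; Q=1: -162; Q=2: -120; Q=3: -68; Q=4: -19; Q=5: 10; Q=6: 13; Q=7: -24.
Profit is maximized at Q = 6. AVC there is 174/6 = $29 ≤ P, so producing beats shutting down (which would give -$185).

Q = 6; profit = $13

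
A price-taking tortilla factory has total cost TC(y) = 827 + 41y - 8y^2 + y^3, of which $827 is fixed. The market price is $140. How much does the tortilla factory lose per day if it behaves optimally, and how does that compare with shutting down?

AVC = 41 - 8y + y^2; min AVC = $25 at y = 4. Since P = $140 ≥ min AVC, the firm produces.
With MC = 41 - 16y + 3y^2, P = MC on the upward-sloping part at y* = 9.
TR = 140·9 = 1260. TC = 827 + 450 = 1277. Profit = 1260 − 1277 = -$17.
Shutting down would mean losing the fixed cost of $827, so operating at a loss of $17 is better by $810.

Profit = -$17 at y = 9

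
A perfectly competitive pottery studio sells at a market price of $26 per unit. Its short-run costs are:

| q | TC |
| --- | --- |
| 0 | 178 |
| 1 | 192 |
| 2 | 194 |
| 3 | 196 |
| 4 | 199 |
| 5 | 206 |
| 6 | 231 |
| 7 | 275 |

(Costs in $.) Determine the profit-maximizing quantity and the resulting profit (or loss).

q = 6; profit = -$75

Compute π = P·q − TC at each output: q=0: -178; q=1: -166; q=2: -142; q=3: -118; q=4: -95; q=5: -76; q=6: -75; q=7: -93.
Profit is maximized at q = 6. AVC there is 53/6 = $8.83 ≤ P, so producing beats shutting down (which would give -$178).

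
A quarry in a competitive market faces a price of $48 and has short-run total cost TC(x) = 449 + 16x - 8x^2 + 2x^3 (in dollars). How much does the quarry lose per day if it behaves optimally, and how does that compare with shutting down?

Profit = -$321 at x = 4

AVC = 16 - 8x + 2x^2 has its minimum $8 at x = 2; price $48 clears that bar, so the firm operates.
With MC = 16 - 16x + 6x^2, P = MC on the upward-sloping part at x* = 4.
TR = 48·4 = 192. TC = 449 + 64 = 513. Profit = 192 − 513 = -$321.
That loss of $321 beats the $449 the firm would lose by shutting down; producing recovers $128 of fixed cost.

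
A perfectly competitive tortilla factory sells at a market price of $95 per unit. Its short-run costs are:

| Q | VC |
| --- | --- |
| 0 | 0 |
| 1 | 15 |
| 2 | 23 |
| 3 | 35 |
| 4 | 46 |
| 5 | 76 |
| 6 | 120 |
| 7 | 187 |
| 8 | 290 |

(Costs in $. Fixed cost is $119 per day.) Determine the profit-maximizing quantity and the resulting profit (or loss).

Tabulate TR − TC: Q=0: -119; Q=1: -39; Q=2: 48; Q=3: 131; Q=4: 215; Q=5: 280; Q=6: 331; Q=7: 359; Q=8: 351.
Profit is maximized at Q = 7. AVC there is 187/7 = $26.71 ≤ P, so producing beats shutting down (which would give -$119).

Q = 7; profit = $359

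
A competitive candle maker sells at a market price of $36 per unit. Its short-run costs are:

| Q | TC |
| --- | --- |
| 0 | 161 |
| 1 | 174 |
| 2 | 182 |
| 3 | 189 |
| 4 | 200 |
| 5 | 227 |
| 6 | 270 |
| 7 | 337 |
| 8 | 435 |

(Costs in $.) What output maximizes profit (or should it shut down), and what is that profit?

Q = 5; profit = -$47

Profit at each row (π = 36Q − TC): Q=0: -161; Q=1: -138; Q=2: -110; Q=3: -81; Q=4: -56; Q=5: -47; Q=6: -54; Q=7: -85; Q=8: -147.
Profit is maximized at Q = 5. AVC there is 66/5 = $13.20 ≤ P, so producing beats shutting down (which would give -$161).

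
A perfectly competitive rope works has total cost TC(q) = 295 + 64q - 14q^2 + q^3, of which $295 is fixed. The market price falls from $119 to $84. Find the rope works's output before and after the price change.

AVC = 64 - 14q + q^2, minimized at q = 7 where min AVC = $15. MC = 64 - 28q + 3q^2.
With P = $119 above the shutdown price, P = MC gives q = 11.
At P = $84 ≥ min AVC, set P = MC: q = 10. The firm stays open but cuts output.

Output falls from 11 to 10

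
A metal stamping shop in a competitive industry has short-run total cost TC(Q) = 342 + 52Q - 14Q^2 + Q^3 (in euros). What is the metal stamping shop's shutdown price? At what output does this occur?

€3 per unit, at Q = 7

Short-run supply begins at min AVC. From VC = 52Q - 14Q^2 + Q^3, AVC = 52 - 14Q + Q^2.
At the minimum of AVC, MC = AVC. MC = 52 - 28Q + 3Q^2; setting MC = AVC gives 2Q^2 - 14Q = 0, so Q = 7. min AVC = 3.
For P < €3 the firm produces nothing.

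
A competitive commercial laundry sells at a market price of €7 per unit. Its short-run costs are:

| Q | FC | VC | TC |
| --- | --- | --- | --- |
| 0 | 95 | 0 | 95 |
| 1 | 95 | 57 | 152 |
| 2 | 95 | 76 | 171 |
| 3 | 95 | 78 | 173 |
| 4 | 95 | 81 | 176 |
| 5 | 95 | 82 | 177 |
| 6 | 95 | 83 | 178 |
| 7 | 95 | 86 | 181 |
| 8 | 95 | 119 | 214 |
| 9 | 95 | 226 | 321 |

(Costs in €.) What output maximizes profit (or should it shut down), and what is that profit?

Q = 0 (shut down); profit = -€95

Tabulate TR − TC: Q=0: -95; Q=1: -145; Q=2: -157; Q=3: -152; Q=4: -148; Q=5: -142; Q=6: -136; Q=7: -132; Q=8: -158; Q=9: -258.
Profit is highest at Q = 0. Equivalently, the lowest AVC in the table is 86/7 ≈ €12.29 at Q = 7, and P = €7 falls below it — price never covers variable cost, so the firm shuts down and loses only its fixed cost.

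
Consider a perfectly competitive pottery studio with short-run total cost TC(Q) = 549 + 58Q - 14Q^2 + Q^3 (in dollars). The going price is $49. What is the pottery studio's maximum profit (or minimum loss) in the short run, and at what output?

Profit = -$225 at Q = 9

AVC = 58 - 14Q + Q^2 has its minimum $9 at Q = 7; price $49 clears that bar, so the firm operates.
With MC = 58 - 28Q + 3Q^2, P = MC on the upward-sloping part at Q* = 9.
TR = 49·9 = 441. TC = 549 + 117 = 666. Profit = 441 − 666 = -$225.
By producing, the firm covers all variable cost plus $324 of fixed cost; shutting down would lose the full $549.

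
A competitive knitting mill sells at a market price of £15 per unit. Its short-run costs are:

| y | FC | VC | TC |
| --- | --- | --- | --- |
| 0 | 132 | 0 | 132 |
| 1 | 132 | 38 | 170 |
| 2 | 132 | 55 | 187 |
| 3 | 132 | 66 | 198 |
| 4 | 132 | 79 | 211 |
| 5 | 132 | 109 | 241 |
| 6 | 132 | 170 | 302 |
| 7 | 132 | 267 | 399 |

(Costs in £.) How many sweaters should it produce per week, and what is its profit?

Tabulate TR − TC: y=0: -132; y=1: -155; y=2: -157; y=3: -153; y=4: -151; y=5: -166; y=6: -212; y=7: -294.
Profit is highest at y = 0. Equivalently, the lowest AVC in the table is 79/4 ≈ £19.75 at y = 4, and P = £15 falls below it — price never covers variable cost, so the firm shuts down and loses only its fixed cost.

y = 0 (shut down); profit = -£132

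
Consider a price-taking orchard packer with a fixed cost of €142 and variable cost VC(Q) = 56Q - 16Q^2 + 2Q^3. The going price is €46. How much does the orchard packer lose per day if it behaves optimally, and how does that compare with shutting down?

AVC = 56 - 16Q + 2Q^2 has its minimum €24 at Q = 4; price €46 clears that bar, so the firm operates.
MC = 56 - 32Q + 6Q^2. Setting P = MC and taking the root on the rising branch gives Q* = 5.
TR = 46·5 = 230. TC = 142 + 130 = 272. Profit = 230 − 272 = -€42.
By producing, the firm covers all variable cost plus €100 of fixed cost; shutting down would lose the full €142.

Profit = -€42 at Q = 5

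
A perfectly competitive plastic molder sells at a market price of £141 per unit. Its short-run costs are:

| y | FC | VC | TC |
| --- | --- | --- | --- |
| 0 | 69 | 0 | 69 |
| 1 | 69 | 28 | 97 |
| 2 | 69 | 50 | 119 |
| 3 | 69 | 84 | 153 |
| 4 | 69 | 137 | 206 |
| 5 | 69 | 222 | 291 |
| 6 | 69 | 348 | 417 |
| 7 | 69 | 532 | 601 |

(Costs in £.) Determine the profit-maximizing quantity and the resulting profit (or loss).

y = 6; profit = £429

Compute π = P·y − TC at each output: y=0: -69; y=1: 44; y=2: 163; y=3: 270; y=4: 358; y=5: 414; y=6: 429; y=7: 386.
Profit is maximized at y = 6. AVC there is 348/6 = £58 ≤ P, so producing beats shutting down (which would give -£69).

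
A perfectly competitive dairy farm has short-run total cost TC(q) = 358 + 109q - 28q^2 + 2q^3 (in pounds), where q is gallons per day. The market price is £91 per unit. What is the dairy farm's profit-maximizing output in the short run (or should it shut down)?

Produce at q = 9

From TC, MC = TC'(q) = 109 - 56q + 6q^2 and AVC = VC/q = 109 - 28q + 2q^2.
The AVC parabola has its vertex at q = 28/4 = 7, where AVC = 109 - 28·7 + 2·7^2 = £11.
Because £91 ≥ £11, revenue can cover variable cost; the firm operates.
Set P = MC: 91 = 109 - 56q + 6q^2 → 18 - 56q + 6q^2 = 0. The roots are q = 1/3 and q = 9; the profit-maximizing output is on the rising part of MC, so q* = 9.
Check: AVC at q = 9 is £19 ≤ P, so revenue covers variable cost.
Profit = P·q − TC = 91·9 − 529 = £290.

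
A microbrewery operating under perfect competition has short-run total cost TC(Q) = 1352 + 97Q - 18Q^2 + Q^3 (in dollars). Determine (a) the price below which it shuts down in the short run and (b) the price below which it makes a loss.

Shutdown price = $16; break-even price = $136

Shutdown price = min AVC. AVC = 97 - 18Q + Q^2, with vertex at Q = 9 and minimum $16.
ATC = 1352/Q + 97 - 18Q + Q^2. Setting dATC/dQ = −1352/Q^2 − 18 + 2Q = 0 gives Q = 13 (since 2·13^3 − 18·13^2 = 1352).
min ATC = 1352/13 + 97 − 18·13 + 13^2 = $136. That is the break-even price.
For $16 ≤ P < $136 the firm produces at a loss; below $16 it shuts down.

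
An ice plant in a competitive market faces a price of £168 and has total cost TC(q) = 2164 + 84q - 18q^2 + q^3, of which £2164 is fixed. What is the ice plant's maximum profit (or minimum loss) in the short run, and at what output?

AVC = 84 - 18q + q^2 has its minimum £3 at q = 9; price £168 clears that bar, so the firm operates.
With MC = 84 - 36q + 3q^2, P = MC on the upward-sloping part at q* = 14.
TR = 168·14 = 2352. TC = 2164 + 392 = 2556. Profit = 2352 − 2556 = -£204.
Shutting down would mean losing the fixed cost of £2164, so operating at a loss of £204 is better by £1960.

Profit = -£204 at q = 14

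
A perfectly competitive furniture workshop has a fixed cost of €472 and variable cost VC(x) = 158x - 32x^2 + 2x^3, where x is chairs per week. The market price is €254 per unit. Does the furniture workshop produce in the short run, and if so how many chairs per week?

Produce at x = 12

Strip out fixed cost: VC = 158x - 32x^2 + 2x^3. Then AVC = 158 - 32x + 2x^2 and MC = 158 - 64x + 6x^2.
AVC is minimized where dAVC/dx = -32 + 4x = 0, at x = 8; min AVC = 158 - 32·8 + 2·8^2 = €30.
Since P = €254 ≥ min AVC = €30, price covers variable cost and the firm should produce.
P = MC gives -96 - 64x + 6x^2 = 0, with roots -4/3 and 12. Take the larger (rising MC): x* = 12.
Check: AVC at x = 12 is €62 ≤ P, so revenue covers variable cost.
Profit = P·x − TC = 254·12 − 1216 = €1832.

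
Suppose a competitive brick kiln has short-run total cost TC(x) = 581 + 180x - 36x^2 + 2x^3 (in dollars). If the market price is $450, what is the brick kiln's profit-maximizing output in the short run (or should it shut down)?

From TC, MC = TC'(x) = 180 - 72x + 6x^2 and AVC = VC/x = 180 - 36x + 2x^2.
The AVC parabola has its vertex at x = 36/4 = 9, where AVC = 180 - 36·9 + 2·9^2 = $18.
Because $450 ≥ $18, revenue can cover variable cost; the firm operates.
Solving P = MC: -270 - 72x + 6x^2 = 0 ⇒ x = -3 or 15. On the upward-sloping branch, x* = 15.
Check: AVC at x = 15 is $90 ≤ P, so revenue covers variable cost.
Profit = P·x − TC = 450·15 − 1931 = $4819.

Produce at x = 15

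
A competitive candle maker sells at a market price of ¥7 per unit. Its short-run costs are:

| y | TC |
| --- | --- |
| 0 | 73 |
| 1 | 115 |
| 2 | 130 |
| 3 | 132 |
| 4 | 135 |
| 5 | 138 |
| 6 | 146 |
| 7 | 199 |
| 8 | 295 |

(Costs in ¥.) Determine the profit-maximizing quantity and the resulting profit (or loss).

Profit at each row (π = 7y − TC): y=0: -73; y=1: -108; y=2: -116; y=3: -111; y=4: -107; y=5: -103; y=6: -104; y=7: -150; y=8: -239.
Profit is highest at y = 0. Equivalently, the lowest AVC in the table is 73/6 ≈ ¥12.17 at y = 6, and P = ¥7 falls below it — price never covers variable cost, so the firm shuts down and loses only its fixed cost.

y = 0 (shut down); profit = -¥73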